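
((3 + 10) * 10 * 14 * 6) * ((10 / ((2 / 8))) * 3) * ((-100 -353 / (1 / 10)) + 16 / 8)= -4754131200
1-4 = -3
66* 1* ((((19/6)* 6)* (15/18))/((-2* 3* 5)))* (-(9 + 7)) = 557.33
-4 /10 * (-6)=12 /5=2.40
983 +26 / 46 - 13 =22323 / 23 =970.57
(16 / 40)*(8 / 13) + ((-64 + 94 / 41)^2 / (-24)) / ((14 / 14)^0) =-103853249 / 655590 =-158.41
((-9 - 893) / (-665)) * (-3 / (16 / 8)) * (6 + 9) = -4059 / 133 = -30.52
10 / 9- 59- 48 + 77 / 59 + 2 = -54472 / 531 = -102.58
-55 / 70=-11 / 14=-0.79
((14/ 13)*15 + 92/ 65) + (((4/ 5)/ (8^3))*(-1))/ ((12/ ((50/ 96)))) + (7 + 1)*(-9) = -54.43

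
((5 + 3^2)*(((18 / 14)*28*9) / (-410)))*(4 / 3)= -14.75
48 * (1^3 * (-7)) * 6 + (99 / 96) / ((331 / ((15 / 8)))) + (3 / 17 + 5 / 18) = -26130684841 / 12964608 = -2015.54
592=592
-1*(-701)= 701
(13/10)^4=28561/10000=2.86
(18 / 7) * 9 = 162 / 7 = 23.14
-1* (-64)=64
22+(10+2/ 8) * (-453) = -18485/ 4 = -4621.25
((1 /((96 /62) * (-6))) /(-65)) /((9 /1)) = 31 /168480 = 0.00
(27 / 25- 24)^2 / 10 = 328329 / 6250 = 52.53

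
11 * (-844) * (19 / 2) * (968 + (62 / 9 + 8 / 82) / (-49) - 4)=-1537071174188 / 18081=-85010296.68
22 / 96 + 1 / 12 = 5 / 16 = 0.31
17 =17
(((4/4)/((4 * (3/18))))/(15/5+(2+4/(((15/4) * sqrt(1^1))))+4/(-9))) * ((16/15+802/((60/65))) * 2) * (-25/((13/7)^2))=-287719425/85514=-3364.59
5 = 5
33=33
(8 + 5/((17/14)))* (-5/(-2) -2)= 103/17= 6.06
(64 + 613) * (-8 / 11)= -492.36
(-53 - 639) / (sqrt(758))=-346 * sqrt(758) / 379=-25.13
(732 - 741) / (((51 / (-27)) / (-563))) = -45603 / 17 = -2682.53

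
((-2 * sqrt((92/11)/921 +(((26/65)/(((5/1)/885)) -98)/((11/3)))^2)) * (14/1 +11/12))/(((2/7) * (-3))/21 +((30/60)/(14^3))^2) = 5391147776 * sqrt(35306222781)/186812246115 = 5422.52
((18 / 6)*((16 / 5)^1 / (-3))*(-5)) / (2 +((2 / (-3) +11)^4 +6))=1296 / 924169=0.00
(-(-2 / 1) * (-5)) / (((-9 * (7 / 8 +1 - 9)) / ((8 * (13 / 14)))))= -4160 / 3591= -1.16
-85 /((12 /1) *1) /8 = -85 /96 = -0.89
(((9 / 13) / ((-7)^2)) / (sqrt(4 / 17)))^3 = 12393 * sqrt(17) / 2067798824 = 0.00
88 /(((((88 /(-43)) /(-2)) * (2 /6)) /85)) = 21930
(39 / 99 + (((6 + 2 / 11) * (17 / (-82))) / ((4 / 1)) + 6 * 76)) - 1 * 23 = 1171897 / 2706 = 433.07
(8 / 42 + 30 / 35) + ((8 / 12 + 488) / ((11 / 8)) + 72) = 428.44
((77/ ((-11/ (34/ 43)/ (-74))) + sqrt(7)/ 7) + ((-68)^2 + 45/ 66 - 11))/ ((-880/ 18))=-42768063/ 416240 - 9* sqrt(7)/ 3080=-102.76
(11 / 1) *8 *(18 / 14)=792 / 7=113.14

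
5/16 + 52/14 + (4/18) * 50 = 15259/1008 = 15.14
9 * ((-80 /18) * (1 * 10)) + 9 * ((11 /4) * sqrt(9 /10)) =-400 + 297 * sqrt(10) /40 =-376.52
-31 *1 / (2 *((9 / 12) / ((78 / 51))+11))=-1.35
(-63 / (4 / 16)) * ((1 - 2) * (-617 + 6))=-153972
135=135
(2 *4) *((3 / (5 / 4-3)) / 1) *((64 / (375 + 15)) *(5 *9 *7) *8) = -5671.38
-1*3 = -3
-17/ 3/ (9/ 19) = -323/ 27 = -11.96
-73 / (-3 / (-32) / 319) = -745184 / 3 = -248394.67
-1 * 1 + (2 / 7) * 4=1 / 7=0.14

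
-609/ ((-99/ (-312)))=-21112/ 11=-1919.27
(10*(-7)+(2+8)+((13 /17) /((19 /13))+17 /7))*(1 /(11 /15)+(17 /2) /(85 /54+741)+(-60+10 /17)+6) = 4575458628884 /1541285263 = 2968.60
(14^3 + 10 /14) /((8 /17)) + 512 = 355293 /56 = 6344.52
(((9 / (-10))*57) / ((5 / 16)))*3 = -12312 / 25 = -492.48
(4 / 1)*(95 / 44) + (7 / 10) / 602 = 81711 / 9460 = 8.64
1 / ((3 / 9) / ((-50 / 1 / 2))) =-75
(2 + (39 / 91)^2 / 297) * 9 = 9705 / 539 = 18.01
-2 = -2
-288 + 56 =-232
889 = 889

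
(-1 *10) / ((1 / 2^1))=-20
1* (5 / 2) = 5 / 2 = 2.50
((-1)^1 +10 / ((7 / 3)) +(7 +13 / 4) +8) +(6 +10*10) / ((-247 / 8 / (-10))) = 386381 / 6916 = 55.87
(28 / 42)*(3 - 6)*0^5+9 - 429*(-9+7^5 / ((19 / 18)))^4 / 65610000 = -874330959064896285 / 2085136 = -419316034572.76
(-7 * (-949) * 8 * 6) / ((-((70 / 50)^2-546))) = 1138800 / 1943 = 586.10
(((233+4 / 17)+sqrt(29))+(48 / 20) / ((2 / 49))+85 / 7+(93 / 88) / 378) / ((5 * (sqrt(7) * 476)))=sqrt(7) * (942480 * sqrt(29)+286684459) / 15701716800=0.05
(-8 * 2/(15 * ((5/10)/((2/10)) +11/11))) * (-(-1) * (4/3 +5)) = -608/315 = -1.93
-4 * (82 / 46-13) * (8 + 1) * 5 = 46440 / 23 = 2019.13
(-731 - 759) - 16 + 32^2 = -482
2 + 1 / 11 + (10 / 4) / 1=101 / 22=4.59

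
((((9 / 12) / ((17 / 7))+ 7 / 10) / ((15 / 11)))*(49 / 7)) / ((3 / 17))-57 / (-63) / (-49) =9053273 / 308700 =29.33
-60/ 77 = -0.78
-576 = -576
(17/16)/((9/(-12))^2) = 17/9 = 1.89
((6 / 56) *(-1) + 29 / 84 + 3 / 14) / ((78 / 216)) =114 / 91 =1.25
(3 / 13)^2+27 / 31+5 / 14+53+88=10435769 / 73346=142.28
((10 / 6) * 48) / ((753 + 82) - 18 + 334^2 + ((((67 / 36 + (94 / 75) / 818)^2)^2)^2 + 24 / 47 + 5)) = 1267401989438540154207913124901600000000000000000 / 1782654768352858951822018111425825231475261656625007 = 0.00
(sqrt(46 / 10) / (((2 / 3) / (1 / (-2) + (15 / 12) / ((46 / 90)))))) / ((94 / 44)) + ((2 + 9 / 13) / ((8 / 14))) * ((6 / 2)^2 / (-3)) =-735 / 52 + 5907 * sqrt(115) / 21620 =-11.20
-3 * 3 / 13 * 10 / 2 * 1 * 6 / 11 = -270 / 143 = -1.89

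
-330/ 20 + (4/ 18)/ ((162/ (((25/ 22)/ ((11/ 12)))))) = -970199/ 58806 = -16.50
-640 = -640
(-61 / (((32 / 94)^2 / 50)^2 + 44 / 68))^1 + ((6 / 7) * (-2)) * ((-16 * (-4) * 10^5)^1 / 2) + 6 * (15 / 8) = -5485797.31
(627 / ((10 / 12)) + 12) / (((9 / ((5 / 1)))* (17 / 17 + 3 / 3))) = 212.33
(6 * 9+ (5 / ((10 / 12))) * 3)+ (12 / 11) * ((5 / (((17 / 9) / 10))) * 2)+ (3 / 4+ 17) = 110333 / 748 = 147.50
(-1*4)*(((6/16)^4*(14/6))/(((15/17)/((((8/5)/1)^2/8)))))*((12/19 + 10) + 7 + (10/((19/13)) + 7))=-2.11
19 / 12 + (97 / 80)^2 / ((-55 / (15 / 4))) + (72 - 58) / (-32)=883319 / 844800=1.05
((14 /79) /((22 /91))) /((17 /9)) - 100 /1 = -1471567 /14773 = -99.61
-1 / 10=-0.10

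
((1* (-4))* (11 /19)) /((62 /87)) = -1914 /589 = -3.25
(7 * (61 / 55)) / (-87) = -427 / 4785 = -0.09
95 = 95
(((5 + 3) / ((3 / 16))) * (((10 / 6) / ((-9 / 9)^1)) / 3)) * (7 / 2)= -2240 / 27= -82.96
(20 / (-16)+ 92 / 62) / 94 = 0.00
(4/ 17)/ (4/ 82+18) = 41/ 3145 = 0.01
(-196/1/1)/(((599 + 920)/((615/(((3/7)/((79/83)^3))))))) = -159.66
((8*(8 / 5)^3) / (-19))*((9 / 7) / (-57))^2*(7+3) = -73728 / 8402275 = -0.01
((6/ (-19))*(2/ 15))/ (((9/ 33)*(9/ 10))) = -88/ 513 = -0.17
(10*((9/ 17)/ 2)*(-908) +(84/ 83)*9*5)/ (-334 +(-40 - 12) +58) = 415890/ 57851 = 7.19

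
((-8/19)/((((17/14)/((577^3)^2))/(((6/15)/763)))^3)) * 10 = -51459385221103352384491929621646673563243789586400256/3022176801575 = -17027258363668671026034540000000000000000.00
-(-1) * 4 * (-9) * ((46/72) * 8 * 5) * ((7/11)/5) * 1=-1288/11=-117.09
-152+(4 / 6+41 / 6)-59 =-407 / 2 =-203.50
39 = 39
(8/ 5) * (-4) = -32/ 5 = -6.40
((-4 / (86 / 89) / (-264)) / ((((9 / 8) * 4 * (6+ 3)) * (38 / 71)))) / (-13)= -6319 / 113559732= -0.00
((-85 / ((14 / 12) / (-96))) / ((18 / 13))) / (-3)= -35360 / 21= -1683.81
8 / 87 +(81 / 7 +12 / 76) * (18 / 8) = 306434 / 11571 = 26.48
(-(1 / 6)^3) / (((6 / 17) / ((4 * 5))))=-85 / 324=-0.26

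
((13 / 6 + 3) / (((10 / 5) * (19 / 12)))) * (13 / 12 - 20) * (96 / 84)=-14074 / 399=-35.27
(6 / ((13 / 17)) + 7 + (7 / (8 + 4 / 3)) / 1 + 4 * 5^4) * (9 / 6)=392433 / 104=3773.39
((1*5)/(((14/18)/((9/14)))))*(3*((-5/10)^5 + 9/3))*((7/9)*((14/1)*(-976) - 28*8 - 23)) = -178408575/448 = -398233.43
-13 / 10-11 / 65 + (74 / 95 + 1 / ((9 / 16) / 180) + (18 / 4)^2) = 339.56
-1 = -1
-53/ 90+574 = 51607/ 90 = 573.41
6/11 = 0.55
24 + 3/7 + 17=290/7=41.43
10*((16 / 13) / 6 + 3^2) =3590 / 39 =92.05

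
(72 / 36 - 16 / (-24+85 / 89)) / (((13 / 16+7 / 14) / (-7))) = -14.37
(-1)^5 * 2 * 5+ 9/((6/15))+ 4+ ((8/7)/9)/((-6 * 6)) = 18707/1134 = 16.50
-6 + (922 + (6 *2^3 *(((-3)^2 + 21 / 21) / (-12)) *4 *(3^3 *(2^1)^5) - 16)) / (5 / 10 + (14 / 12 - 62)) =2270.25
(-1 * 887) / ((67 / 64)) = -847.28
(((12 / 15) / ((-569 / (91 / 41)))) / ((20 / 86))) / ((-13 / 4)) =2408 / 583225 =0.00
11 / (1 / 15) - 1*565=-400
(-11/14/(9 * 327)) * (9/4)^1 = -11/18312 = -0.00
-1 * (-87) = 87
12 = 12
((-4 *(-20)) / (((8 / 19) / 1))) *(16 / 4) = 760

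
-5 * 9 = -45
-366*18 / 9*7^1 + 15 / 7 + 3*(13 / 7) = -5116.29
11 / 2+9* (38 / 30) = 169 / 10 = 16.90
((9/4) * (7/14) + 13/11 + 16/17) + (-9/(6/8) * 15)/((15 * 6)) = 1867/1496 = 1.25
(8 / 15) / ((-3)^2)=8 / 135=0.06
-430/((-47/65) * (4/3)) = 41925/94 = 446.01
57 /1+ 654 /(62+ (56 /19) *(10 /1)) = 64.15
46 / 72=0.64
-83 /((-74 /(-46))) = -1909 /37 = -51.59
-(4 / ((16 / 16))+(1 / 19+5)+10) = -362 / 19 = -19.05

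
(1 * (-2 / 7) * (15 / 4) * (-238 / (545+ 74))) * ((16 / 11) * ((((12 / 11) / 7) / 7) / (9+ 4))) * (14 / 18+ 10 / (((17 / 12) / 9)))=3148480 / 47710663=0.07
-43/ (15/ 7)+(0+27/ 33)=-3176/ 165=-19.25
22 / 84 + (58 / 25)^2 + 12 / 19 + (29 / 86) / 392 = 7538306701 / 1200990000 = 6.28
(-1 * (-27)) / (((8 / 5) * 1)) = 135 / 8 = 16.88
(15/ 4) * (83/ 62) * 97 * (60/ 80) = 362295/ 992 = 365.22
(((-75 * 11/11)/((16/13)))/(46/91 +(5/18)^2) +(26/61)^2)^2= 712641802867209220681/65378519550679696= 10900.24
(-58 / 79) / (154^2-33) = -58 / 1870957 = -0.00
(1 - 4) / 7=-3 / 7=-0.43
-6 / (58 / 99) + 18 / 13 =-3339 / 377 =-8.86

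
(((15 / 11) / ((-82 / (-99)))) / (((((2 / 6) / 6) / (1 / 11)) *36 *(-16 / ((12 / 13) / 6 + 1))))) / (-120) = 135 / 3001856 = 0.00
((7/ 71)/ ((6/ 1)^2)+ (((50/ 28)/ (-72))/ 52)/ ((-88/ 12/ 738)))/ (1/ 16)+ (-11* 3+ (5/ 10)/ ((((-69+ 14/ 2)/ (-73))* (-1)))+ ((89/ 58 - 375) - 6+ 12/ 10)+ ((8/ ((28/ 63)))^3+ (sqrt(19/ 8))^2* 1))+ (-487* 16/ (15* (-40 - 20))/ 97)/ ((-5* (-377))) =100835010553665781/ 18592813239000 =5423.33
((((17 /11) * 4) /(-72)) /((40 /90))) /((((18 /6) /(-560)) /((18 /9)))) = 2380 /33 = 72.12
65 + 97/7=552/7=78.86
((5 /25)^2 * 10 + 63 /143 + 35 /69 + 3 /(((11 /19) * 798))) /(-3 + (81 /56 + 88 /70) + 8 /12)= 3741604 /1022879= 3.66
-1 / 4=-0.25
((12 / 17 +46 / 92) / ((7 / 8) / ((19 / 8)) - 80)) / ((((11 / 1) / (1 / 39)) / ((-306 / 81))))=779 / 5841693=0.00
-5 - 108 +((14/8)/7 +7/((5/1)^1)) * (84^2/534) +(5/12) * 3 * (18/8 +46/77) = -48046931/548240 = -87.64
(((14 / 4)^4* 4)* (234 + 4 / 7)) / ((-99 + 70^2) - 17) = 29.43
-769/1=-769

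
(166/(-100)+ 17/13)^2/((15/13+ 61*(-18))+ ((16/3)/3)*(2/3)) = -1415907/12498752500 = -0.00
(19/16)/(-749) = -19/11984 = -0.00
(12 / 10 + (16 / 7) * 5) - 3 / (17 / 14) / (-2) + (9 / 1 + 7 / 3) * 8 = 186587 / 1785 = 104.53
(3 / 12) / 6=1 / 24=0.04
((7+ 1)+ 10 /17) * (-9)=-1314 /17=-77.29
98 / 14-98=-91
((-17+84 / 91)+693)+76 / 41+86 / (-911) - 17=321288459 / 485563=661.68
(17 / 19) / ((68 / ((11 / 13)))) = 0.01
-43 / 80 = -0.54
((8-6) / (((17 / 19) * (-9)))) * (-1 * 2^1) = 76 / 153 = 0.50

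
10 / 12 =5 / 6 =0.83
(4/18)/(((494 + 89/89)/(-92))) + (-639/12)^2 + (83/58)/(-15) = 5861165371/2067120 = 2835.43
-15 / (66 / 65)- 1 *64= -1733 / 22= -78.77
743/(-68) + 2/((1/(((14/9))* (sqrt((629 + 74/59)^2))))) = 1949.86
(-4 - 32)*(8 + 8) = -576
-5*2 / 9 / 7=-10 / 63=-0.16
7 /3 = 2.33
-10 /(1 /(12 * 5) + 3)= -600 /181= -3.31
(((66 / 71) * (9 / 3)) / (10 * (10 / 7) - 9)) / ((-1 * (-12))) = 231 / 5254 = 0.04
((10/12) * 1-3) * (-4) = 26/3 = 8.67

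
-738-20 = -758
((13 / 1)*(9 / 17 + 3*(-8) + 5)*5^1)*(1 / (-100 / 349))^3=86759948509 / 1700000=51035.26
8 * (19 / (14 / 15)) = 1140 / 7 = 162.86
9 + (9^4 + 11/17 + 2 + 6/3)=111769/17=6574.65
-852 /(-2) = 426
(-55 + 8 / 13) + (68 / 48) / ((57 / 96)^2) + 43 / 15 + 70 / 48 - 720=-431403733 / 563160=-766.04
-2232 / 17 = -131.29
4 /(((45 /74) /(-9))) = -296 /5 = -59.20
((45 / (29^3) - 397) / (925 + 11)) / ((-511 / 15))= 0.01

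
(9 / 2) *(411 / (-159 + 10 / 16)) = -14796 / 1267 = -11.68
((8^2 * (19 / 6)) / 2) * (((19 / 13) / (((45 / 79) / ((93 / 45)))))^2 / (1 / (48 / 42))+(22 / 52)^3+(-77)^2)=12698245611929726 / 21021170625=604069.39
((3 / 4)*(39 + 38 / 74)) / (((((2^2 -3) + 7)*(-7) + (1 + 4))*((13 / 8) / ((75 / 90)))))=-430 / 1443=-0.30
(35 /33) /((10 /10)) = 35 /33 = 1.06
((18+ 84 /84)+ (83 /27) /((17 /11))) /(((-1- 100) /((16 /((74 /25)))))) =-1926800 /1715283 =-1.12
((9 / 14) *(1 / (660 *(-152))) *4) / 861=-1 / 33590480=-0.00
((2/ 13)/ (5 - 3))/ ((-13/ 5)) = -5/ 169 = -0.03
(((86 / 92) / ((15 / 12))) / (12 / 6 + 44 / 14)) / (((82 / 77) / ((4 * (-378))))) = -206.45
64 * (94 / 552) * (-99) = -24816 / 23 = -1078.96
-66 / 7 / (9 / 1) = -22 / 21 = -1.05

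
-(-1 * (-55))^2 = -3025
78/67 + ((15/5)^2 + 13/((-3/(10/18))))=14032/1809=7.76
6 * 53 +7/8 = 2551/8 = 318.88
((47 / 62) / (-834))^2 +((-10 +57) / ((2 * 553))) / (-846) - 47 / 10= -3860739771783 / 821425359440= -4.70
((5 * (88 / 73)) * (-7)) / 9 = -4.69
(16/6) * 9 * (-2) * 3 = -144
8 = 8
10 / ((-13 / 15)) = -150 / 13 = -11.54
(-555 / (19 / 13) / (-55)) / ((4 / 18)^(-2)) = 0.34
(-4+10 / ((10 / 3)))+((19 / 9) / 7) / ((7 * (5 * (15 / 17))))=-32752 / 33075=-0.99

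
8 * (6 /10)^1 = 24 /5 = 4.80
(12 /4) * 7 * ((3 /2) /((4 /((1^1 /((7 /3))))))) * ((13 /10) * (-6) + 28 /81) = -25.16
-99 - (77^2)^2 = -35153140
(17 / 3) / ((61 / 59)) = 1003 / 183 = 5.48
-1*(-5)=5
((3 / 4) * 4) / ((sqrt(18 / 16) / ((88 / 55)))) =4.53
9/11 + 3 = 42/11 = 3.82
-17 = -17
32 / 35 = 0.91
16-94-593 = -671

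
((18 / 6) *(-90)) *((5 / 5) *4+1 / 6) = -1125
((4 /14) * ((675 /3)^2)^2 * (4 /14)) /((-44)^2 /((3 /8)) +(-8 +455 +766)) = 30754687500 /937223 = 32814.70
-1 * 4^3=-64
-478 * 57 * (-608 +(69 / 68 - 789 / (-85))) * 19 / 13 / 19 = 2768452437 / 2210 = 1252693.41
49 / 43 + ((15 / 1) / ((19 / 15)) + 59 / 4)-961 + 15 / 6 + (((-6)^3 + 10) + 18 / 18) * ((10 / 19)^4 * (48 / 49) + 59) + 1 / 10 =-71618037843311 / 5491726940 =-13041.08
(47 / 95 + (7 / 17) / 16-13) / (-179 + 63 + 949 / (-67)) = 21605557 / 225350640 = 0.10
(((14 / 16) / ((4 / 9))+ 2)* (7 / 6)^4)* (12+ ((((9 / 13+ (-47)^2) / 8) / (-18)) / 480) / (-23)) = 37815717973061 / 428548423680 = 88.24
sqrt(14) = 3.74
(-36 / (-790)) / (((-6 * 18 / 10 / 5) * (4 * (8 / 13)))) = -65 / 7584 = -0.01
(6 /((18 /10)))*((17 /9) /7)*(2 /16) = 0.11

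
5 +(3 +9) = 17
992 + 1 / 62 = 992.02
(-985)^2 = 970225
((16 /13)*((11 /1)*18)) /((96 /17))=561 /13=43.15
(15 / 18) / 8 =5 / 48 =0.10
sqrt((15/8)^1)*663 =907.85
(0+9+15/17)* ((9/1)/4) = 378/17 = 22.24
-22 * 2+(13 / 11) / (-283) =-136985 / 3113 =-44.00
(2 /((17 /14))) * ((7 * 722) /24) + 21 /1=18760 /51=367.84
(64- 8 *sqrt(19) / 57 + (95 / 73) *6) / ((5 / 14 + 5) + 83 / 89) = 6531532 / 572101- 9968 *sqrt(19) / 446709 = 11.32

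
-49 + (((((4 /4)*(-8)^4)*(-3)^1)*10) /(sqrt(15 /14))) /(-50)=2325.27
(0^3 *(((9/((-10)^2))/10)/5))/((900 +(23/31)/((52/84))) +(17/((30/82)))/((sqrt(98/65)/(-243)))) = 0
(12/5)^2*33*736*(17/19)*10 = 118914048/95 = 1251726.82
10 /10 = 1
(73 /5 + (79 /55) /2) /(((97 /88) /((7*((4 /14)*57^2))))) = 90302.10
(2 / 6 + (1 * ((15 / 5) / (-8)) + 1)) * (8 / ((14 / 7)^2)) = 23 / 12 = 1.92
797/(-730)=-797/730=-1.09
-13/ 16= -0.81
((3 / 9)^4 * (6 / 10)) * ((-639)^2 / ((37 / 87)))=1315701 / 185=7111.90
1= 1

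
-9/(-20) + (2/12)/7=199/420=0.47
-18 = -18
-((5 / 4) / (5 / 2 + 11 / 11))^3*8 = -125 / 343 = -0.36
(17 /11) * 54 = 918 /11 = 83.45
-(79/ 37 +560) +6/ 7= -145371/ 259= -561.28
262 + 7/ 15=3937/ 15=262.47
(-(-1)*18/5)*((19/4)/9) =19/10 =1.90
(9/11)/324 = 1/396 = 0.00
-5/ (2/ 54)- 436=-571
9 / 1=9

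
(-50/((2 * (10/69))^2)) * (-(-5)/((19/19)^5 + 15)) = -185.98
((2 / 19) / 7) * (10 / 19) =20 / 2527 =0.01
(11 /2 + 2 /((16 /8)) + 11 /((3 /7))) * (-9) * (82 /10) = -23739 /10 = -2373.90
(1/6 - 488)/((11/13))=-38051/66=-576.53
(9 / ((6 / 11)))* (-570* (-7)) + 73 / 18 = 1185103 / 18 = 65839.06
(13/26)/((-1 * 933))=-1/1866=-0.00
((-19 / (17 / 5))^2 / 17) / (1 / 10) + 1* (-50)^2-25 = 12249925 / 4913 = 2493.37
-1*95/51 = -95/51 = -1.86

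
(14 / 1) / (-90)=-7 / 45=-0.16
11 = 11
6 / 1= 6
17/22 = 0.77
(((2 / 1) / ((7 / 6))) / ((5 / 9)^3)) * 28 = 34992 / 125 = 279.94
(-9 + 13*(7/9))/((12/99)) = 55/6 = 9.17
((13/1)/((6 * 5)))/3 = 13/90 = 0.14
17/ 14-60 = -823/ 14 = -58.79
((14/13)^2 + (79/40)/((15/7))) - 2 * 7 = -1208543/101400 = -11.92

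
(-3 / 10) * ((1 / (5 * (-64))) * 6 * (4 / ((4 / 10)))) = 9 / 160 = 0.06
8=8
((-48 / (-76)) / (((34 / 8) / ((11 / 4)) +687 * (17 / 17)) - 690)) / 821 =-33 / 62396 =-0.00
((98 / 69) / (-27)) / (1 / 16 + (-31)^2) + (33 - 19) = 401061346 / 28647351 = 14.00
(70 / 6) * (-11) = -128.33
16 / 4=4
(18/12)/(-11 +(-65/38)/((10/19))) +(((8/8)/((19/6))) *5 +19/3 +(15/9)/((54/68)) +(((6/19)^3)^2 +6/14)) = 275695507820/26675014527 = 10.34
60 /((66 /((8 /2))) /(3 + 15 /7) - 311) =-1440 /7387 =-0.19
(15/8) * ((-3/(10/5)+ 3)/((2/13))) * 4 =585/8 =73.12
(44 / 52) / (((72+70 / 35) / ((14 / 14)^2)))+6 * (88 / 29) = 508255 / 27898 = 18.22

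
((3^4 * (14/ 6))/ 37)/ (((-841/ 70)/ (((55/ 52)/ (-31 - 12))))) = 363825/ 34788806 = 0.01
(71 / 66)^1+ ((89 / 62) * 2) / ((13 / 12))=99101 / 26598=3.73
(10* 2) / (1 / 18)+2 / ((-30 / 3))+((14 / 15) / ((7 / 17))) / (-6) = 16174 / 45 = 359.42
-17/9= -1.89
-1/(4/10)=-5/2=-2.50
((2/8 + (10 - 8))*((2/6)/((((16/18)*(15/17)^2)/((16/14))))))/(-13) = -867/9100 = -0.10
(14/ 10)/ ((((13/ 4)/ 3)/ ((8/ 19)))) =0.54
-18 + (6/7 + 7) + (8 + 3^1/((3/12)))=69/7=9.86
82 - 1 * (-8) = 90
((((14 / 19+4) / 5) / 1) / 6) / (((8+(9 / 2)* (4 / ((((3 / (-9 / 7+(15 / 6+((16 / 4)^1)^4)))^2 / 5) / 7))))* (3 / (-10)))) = -140 / 1231886223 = -0.00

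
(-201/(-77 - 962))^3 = 8120601/1121622319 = 0.01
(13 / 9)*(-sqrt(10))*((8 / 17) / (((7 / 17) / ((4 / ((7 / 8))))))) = -3328*sqrt(10) / 441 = -23.86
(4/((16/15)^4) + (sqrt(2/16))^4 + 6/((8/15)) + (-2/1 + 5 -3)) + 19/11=2898507/180224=16.08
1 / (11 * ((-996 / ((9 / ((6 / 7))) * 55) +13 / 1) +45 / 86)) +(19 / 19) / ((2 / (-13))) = -5072443 / 781302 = -6.49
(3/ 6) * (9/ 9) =1/ 2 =0.50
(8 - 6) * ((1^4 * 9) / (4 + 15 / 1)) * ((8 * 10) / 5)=288 / 19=15.16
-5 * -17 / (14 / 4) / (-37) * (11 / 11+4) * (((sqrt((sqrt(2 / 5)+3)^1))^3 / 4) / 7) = -17 * sqrt(5) * (sqrt(10)+15)^(3 / 2) / 3626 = -0.81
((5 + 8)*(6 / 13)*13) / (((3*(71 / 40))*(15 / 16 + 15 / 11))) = 36608 / 5751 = 6.37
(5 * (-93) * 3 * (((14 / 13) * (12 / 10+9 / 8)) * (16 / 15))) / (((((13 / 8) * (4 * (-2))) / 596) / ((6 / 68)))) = 216501768 / 14365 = 15071.48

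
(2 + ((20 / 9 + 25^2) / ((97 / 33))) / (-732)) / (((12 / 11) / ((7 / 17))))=28022533 / 43454448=0.64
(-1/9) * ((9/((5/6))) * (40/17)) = -48/17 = -2.82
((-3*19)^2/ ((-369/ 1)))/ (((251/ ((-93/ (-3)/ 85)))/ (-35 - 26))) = 682651/ 874735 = 0.78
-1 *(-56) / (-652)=-14 / 163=-0.09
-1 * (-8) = 8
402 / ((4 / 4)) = 402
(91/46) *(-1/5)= -91/230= -0.40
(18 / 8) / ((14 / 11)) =99 / 56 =1.77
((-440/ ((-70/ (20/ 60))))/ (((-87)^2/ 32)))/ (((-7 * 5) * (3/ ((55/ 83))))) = -15488/ 277048107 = -0.00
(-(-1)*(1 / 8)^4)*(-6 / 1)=-3 / 2048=-0.00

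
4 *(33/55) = 12/5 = 2.40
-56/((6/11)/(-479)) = 147532/3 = 49177.33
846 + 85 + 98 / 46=21462 / 23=933.13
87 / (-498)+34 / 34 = 137 / 166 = 0.83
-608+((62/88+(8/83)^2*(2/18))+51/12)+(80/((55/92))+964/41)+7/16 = -445.28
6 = 6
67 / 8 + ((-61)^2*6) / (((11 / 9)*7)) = 1612631 / 616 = 2617.91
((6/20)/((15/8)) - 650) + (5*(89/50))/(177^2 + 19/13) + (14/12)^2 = -118855233823/183283200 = -648.48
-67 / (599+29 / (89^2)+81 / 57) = -10083433 / 90363319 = -0.11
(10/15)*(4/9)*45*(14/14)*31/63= 1240/189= 6.56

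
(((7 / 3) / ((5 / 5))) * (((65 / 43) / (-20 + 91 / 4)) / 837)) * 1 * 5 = 0.01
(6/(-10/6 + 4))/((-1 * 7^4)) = -18/16807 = -0.00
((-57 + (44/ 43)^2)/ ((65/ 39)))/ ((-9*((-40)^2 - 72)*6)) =103457/ 254274480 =0.00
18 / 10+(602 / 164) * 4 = 3379 / 205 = 16.48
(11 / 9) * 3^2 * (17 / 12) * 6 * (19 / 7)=3553 / 14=253.79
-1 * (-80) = 80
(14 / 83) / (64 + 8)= 7 / 2988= 0.00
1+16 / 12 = 7 / 3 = 2.33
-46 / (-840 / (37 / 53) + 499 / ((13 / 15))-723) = 11063 / 324789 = 0.03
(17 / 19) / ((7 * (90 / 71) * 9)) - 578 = -62266733 / 107730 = -577.99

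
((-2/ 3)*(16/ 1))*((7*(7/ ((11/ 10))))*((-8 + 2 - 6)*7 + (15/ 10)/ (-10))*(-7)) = -279888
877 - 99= 778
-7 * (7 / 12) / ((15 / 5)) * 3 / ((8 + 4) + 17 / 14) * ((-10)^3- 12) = 173558 / 555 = 312.72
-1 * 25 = -25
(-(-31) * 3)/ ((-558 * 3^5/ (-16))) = 0.01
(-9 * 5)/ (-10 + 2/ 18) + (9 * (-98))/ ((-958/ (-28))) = -904977/ 42631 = -21.23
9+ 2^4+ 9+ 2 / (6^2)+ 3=667 / 18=37.06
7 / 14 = 1 / 2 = 0.50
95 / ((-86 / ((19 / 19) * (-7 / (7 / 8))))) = 380 / 43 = 8.84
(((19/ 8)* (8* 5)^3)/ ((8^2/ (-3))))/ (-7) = 7125/ 7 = 1017.86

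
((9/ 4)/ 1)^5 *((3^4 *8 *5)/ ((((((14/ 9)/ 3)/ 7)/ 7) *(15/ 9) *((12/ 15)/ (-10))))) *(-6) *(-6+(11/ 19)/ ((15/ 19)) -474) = -97480806339735/ 256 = -380784399764.59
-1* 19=-19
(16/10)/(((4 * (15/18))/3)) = 36/25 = 1.44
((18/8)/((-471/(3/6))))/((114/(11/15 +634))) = -9521/715920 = -0.01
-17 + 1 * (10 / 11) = -177 / 11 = -16.09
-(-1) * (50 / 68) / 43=25 / 1462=0.02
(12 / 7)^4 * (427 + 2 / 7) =62021376 / 16807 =3690.21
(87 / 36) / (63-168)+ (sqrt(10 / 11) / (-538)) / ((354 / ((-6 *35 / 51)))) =-29 / 1260+ 35 *sqrt(110) / 17807262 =-0.02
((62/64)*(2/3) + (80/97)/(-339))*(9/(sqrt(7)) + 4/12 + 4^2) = 1015533*sqrt(7)/1227632 + 5529013/526128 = 12.70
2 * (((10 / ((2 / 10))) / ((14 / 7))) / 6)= 25 / 3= 8.33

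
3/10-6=-57/10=-5.70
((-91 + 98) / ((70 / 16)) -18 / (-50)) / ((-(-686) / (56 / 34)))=2 / 425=0.00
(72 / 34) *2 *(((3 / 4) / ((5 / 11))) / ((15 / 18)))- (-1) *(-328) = -135836 / 425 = -319.61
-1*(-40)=40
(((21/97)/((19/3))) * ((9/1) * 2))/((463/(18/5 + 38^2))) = 8207892/4266545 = 1.92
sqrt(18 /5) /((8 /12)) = 9 * sqrt(10) /10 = 2.85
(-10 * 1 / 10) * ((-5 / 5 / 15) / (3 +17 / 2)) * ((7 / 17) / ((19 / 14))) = 196 / 111435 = 0.00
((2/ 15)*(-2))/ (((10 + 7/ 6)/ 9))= -72/ 335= -0.21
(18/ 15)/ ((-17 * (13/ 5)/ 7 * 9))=-14/ 663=-0.02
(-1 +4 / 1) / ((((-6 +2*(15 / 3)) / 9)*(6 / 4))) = 9 / 2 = 4.50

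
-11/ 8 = -1.38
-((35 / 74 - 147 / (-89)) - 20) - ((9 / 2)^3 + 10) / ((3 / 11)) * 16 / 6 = -57549271 / 59274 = -970.90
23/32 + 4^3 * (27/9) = 6167/32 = 192.72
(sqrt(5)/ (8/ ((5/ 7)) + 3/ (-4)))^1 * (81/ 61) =1620 * sqrt(5)/ 12749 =0.28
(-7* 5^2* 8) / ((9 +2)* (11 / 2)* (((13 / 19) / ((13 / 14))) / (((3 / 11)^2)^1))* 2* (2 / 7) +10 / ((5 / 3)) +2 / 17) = -1017450 / 253343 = -4.02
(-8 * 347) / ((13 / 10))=-27760 / 13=-2135.38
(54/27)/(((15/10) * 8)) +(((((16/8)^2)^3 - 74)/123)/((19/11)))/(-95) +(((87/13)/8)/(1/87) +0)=336858247/4617912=72.95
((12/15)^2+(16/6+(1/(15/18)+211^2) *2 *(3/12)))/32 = 3339661/4800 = 695.76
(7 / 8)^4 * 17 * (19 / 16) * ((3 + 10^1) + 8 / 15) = 157431169 / 983040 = 160.15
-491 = -491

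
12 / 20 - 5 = -22 / 5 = -4.40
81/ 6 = 13.50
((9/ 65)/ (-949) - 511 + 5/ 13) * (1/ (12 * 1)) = -31497319/ 740220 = -42.55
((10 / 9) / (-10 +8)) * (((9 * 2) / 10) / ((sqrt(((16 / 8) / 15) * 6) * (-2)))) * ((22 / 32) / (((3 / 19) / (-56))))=-136.31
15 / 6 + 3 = 11 / 2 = 5.50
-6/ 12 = -1/ 2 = -0.50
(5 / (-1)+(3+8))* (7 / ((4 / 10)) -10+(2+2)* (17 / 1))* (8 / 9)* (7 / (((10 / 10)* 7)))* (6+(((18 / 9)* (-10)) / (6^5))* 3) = 2412.89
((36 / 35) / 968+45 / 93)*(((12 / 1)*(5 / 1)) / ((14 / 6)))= 2291922 / 183799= 12.47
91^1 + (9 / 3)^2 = 100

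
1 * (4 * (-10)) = -40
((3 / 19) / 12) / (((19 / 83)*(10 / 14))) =581 / 7220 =0.08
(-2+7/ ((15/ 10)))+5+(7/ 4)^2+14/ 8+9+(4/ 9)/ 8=3101/ 144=21.53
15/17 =0.88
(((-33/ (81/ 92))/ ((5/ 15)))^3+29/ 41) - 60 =-42495555047/ 29889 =-1421779.08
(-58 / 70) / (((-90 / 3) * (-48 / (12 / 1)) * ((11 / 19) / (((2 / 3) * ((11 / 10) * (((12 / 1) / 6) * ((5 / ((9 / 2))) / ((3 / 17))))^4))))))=-7363211360 / 33480783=-219.92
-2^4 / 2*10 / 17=-80 / 17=-4.71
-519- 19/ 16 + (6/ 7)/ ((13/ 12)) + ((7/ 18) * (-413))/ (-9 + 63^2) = -210582296/ 405405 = -519.44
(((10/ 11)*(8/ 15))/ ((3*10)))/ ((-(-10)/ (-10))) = -8/ 495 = -0.02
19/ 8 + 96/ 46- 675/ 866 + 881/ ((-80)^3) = 18768378121/ 5099008000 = 3.68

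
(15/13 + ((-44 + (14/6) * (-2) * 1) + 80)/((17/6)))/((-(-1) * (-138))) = -2699/30498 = -0.09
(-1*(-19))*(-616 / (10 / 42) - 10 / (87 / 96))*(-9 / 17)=64423224 / 2465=26135.18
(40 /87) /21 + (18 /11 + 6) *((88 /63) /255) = 9896 /155295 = 0.06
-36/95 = -0.38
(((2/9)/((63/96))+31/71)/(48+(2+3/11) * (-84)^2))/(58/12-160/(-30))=0.00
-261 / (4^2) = -261 / 16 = -16.31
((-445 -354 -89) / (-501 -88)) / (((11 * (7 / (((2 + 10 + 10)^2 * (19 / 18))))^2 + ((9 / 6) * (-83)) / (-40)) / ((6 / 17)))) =3593061120 / 21031101251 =0.17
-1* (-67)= 67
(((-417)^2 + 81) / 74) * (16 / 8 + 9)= 956835 / 37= 25860.41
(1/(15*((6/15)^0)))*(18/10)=0.12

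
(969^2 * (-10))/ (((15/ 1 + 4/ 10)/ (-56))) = 375584400/ 11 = 34144036.36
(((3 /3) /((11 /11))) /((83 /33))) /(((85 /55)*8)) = 363 /11288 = 0.03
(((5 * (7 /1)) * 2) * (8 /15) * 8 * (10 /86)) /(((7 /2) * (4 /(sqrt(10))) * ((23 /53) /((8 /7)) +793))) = 135680 * sqrt(10) /43394697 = 0.01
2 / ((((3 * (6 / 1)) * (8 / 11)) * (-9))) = -11 / 648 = -0.02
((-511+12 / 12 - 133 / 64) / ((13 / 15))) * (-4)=37815 / 16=2363.44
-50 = -50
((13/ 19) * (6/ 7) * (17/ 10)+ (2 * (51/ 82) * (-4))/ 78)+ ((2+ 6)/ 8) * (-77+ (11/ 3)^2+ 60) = -8365319/ 3190005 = -2.62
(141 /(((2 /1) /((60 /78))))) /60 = 47 /52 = 0.90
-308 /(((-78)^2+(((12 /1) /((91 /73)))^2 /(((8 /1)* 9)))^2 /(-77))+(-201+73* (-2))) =-1626323775076 /30292806853825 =-0.05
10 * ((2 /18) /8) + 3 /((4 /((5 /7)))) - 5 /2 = -115 /63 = -1.83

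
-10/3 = -3.33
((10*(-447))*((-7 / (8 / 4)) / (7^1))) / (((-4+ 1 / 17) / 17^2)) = -10980555 / 67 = -163888.88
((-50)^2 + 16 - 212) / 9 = 256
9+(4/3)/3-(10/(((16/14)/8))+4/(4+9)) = -7121/117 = -60.86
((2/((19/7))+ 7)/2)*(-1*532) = -2058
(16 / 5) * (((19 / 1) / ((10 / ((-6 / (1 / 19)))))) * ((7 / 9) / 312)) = -5054 / 2925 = -1.73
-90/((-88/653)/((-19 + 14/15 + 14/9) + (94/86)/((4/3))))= -7209773/688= -10479.32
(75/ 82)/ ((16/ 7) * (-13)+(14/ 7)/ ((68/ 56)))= -1785/ 54776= -0.03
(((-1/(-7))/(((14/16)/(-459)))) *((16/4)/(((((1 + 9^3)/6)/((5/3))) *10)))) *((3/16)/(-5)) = 1377/89425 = 0.02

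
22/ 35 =0.63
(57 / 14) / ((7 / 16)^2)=7296 / 343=21.27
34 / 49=0.69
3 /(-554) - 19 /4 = -4.76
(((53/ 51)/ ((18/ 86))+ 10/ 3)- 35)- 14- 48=-40714/ 459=-88.70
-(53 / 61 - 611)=37218 / 61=610.13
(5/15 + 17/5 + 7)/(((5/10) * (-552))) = -7/180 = -0.04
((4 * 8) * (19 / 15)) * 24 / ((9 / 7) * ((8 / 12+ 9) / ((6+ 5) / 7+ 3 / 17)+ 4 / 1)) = 79.39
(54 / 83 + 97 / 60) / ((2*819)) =1613 / 1165320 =0.00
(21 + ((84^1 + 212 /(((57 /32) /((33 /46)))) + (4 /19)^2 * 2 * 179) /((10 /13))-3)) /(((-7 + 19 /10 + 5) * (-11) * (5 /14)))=300862128 /456665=658.82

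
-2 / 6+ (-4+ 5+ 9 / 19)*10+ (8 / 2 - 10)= 479 / 57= 8.40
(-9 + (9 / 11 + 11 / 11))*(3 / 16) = -1.35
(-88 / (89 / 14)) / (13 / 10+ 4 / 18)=-110880 / 12193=-9.09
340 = 340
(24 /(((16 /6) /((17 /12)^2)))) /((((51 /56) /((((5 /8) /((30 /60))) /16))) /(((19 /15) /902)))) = 2261 /1039104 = 0.00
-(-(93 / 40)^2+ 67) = -98551 / 1600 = -61.59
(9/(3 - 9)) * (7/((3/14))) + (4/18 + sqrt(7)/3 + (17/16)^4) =-28018615/589824 + sqrt(7)/3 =-46.62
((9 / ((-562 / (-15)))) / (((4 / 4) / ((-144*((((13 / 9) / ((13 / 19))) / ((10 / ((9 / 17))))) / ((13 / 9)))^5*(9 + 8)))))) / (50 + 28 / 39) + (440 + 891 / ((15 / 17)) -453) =3304073698800731314621 / 3314680783897145000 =996.80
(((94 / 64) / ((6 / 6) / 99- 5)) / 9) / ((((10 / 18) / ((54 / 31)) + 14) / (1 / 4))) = -125631 / 220015744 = -0.00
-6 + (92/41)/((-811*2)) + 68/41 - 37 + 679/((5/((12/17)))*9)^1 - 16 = -395900569/8479005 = -46.69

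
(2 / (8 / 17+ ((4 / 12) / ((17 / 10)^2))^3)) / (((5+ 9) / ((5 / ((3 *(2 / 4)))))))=1086190605 / 1076911892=1.01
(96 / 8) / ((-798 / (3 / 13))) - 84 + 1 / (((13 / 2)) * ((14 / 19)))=-83.79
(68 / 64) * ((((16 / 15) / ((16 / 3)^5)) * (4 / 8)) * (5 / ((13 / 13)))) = 1377 / 2097152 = 0.00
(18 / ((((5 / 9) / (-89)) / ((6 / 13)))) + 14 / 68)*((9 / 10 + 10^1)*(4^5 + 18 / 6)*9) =-227910376683 / 1700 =-134064927.46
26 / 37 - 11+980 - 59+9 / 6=67503 / 74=912.20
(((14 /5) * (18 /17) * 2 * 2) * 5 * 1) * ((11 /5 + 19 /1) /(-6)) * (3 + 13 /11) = -819168 /935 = -876.12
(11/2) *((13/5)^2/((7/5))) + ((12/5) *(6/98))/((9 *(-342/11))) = 2225179/83790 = 26.56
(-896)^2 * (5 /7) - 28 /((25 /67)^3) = 8951578636 /15625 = 572901.03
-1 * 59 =-59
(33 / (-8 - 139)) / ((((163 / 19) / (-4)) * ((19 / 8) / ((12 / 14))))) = 2112 / 55909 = 0.04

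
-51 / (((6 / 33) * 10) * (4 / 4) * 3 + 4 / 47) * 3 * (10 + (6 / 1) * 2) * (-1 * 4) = 870111 / 358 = 2430.48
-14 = -14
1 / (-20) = -1 / 20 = -0.05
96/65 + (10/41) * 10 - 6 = -5554/2665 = -2.08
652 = 652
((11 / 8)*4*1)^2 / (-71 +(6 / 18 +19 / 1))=-0.59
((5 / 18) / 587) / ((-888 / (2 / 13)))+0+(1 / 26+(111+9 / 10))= 34133927879 / 304934760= 111.94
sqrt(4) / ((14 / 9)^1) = 9 / 7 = 1.29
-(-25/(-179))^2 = -625/32041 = -0.02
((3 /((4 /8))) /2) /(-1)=-3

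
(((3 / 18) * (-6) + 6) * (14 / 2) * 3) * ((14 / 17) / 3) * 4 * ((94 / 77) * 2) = 52640 / 187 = 281.50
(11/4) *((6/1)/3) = 11/2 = 5.50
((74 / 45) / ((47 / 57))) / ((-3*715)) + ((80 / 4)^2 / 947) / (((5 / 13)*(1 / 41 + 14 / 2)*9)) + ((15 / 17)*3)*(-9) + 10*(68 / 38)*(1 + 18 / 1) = 138560661945383 / 438215584950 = 316.19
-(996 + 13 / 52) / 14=-3985 / 56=-71.16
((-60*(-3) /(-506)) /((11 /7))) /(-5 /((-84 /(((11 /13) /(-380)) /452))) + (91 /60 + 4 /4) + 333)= -118164009600 /175134607831271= -0.00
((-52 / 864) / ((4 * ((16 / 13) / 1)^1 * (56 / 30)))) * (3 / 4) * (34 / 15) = -2873 / 258048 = -0.01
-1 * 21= -21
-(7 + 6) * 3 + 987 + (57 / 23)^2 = 504741 / 529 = 954.14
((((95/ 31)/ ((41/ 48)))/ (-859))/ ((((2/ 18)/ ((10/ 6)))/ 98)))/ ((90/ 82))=-148960/ 26629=-5.59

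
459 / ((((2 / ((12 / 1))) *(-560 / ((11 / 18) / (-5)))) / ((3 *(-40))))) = -5049 / 70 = -72.13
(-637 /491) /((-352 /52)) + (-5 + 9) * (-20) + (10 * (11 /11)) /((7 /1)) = -23706433 /302456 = -78.38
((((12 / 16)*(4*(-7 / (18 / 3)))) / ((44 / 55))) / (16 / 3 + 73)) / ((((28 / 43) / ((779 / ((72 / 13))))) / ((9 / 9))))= -435461 / 36096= -12.06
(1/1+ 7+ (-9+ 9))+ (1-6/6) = 8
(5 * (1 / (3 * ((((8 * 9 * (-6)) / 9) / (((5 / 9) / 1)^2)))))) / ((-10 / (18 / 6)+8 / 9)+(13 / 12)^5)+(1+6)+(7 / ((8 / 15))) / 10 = 94676237 / 11374224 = 8.32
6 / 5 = 1.20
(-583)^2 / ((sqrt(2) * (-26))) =-339889 * sqrt(2) / 52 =-9243.76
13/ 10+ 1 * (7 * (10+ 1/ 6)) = 1087/ 15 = 72.47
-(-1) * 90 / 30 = 3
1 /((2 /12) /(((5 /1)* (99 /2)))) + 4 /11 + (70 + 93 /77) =10896 /7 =1556.57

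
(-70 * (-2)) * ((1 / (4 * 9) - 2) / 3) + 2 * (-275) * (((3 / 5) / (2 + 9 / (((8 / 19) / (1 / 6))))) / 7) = -1690715 / 16821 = -100.51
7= 7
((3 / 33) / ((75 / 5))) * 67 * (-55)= -67 / 3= -22.33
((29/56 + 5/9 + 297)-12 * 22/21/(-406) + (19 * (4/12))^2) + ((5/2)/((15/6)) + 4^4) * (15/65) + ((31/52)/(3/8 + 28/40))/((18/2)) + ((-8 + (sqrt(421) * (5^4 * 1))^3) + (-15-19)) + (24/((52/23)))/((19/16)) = 30470167447/83588904 + 102783203125 * sqrt(421) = 2108935006852.71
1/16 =0.06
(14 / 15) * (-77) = -1078 / 15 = -71.87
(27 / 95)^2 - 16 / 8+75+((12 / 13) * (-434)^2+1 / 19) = 173940.21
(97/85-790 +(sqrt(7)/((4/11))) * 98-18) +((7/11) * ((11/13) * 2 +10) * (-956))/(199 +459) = -467122103/571285 +539 * sqrt(7)/2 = -104.64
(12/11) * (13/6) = 26/11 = 2.36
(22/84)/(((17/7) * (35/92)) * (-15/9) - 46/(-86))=-0.26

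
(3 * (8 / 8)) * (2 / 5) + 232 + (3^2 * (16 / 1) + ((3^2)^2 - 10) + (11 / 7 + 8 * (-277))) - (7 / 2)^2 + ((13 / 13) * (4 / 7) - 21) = -251847 / 140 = -1798.91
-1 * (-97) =97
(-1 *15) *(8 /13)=-120 /13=-9.23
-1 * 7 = -7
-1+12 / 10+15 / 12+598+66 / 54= 108121 / 180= 600.67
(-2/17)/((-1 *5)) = 2/85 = 0.02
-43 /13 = -3.31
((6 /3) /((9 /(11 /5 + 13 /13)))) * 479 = 15328 /45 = 340.62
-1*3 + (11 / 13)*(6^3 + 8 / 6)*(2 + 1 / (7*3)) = 305939 / 819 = 373.55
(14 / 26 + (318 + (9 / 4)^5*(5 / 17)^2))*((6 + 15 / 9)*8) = 28627223723 / 1442688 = 19842.98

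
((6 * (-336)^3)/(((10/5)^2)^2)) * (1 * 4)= -56899584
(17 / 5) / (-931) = -17 / 4655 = -0.00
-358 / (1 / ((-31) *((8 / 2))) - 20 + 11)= 39.74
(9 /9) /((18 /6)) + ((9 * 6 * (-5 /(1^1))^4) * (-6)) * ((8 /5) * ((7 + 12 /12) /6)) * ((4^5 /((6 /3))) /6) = -110591999 /3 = -36863999.67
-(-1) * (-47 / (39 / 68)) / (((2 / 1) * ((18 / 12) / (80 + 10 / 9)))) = -2333080 / 1053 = -2215.65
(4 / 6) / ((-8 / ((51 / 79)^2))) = -867 / 24964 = -0.03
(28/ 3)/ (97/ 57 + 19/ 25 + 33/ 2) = 26600/ 54041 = 0.49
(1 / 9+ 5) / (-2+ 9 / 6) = -92 / 9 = -10.22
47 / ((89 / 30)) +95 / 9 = 21145 / 801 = 26.40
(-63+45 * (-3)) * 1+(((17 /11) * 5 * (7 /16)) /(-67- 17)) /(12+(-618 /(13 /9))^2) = -198.00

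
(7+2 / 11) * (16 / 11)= 1264 / 121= 10.45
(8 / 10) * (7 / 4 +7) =7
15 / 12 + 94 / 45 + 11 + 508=94021 / 180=522.34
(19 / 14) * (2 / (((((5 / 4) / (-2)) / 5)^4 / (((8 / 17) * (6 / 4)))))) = 933888 / 119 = 7847.80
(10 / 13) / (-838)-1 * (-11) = 59912 / 5447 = 11.00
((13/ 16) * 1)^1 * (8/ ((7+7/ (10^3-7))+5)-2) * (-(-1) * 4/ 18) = -103363/ 429228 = -0.24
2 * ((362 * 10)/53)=7240/53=136.60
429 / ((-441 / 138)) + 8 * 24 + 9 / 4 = 11761 / 196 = 60.01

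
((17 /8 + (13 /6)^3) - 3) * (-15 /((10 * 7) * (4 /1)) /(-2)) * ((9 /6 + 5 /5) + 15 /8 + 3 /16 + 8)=16817 /5376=3.13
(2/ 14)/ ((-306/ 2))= -1/ 1071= -0.00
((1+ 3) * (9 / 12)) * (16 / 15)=16 / 5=3.20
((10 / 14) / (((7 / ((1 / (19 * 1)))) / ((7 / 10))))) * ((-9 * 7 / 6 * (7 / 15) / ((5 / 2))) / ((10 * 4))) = -7 / 38000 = -0.00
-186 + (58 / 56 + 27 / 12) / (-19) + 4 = -182.17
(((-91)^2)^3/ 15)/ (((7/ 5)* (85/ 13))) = 1054614325219/ 255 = 4135742451.84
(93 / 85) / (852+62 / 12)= 558 / 437155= 0.00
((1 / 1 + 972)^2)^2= 896295799441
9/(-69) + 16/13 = 329/299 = 1.10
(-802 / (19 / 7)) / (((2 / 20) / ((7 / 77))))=-56140 / 209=-268.61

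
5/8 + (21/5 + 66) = 70.82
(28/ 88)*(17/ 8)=119/ 176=0.68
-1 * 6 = -6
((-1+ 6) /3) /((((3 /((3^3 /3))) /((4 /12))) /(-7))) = -35 /3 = -11.67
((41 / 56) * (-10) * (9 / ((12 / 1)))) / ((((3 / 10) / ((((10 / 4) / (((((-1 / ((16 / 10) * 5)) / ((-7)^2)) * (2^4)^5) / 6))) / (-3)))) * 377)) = -35875 / 395313152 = -0.00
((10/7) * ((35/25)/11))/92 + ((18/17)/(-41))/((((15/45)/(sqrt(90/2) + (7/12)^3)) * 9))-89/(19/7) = -31639549393/964937952-18 * sqrt(5)/697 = -32.85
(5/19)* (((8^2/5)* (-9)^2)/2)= 2592/19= 136.42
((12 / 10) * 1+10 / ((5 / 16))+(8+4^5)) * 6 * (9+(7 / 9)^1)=937376 / 15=62491.73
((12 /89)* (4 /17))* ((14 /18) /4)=28 /4539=0.01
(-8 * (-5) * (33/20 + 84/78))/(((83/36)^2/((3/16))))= 344574/89557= 3.85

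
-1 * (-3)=3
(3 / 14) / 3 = 1 / 14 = 0.07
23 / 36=0.64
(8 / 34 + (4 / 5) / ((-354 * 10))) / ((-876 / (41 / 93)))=-0.00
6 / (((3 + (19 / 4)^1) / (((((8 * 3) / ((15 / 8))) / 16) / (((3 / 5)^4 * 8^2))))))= 125 / 1674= 0.07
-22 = -22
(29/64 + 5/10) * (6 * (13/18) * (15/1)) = 3965/64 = 61.95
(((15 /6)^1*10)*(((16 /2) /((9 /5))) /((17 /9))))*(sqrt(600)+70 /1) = 10000*sqrt(6) /17+70000 /17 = 5558.52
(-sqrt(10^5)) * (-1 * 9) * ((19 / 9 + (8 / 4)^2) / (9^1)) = 5500 * sqrt(10) / 9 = 1932.50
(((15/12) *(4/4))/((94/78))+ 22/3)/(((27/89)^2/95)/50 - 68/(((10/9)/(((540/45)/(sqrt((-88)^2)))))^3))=-472841595924500/7099471048077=-66.60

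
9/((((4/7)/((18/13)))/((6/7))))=243/13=18.69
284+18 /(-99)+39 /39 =3133 /11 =284.82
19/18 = 1.06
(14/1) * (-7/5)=-19.60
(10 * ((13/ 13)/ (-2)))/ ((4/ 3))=-15/ 4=-3.75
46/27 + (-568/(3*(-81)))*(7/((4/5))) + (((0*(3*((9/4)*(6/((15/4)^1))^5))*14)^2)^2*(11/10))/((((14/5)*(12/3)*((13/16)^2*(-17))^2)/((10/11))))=5384/243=22.16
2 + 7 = 9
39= 39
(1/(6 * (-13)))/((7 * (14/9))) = -3/2548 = -0.00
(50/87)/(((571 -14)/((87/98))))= 25/27293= 0.00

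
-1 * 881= -881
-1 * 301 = -301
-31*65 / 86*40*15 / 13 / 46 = -23250 / 989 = -23.51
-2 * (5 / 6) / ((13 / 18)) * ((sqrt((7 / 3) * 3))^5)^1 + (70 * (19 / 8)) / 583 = -298.89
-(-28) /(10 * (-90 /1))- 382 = -85957 /225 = -382.03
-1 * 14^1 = -14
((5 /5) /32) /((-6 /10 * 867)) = -5 /83232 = -0.00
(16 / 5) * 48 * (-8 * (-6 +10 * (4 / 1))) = -208896 / 5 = -41779.20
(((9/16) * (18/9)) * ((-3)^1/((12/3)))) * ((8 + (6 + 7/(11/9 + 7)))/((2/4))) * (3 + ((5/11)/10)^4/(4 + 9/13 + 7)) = -3169692085077/42158583808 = -75.18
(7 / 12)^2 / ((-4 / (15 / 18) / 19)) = -1.35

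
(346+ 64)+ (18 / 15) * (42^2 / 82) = 89342 / 205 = 435.81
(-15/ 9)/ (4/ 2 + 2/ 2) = -5/ 9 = -0.56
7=7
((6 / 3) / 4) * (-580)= -290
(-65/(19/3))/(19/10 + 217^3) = -1950/1941479831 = -0.00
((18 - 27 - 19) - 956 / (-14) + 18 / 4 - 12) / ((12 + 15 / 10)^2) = 34 / 189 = 0.18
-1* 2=-2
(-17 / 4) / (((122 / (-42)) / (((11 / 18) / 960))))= 1309 / 1405440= 0.00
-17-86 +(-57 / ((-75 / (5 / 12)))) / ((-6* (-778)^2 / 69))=-7481310677 / 72634080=-103.00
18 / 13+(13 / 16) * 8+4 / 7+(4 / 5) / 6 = 23449 / 2730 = 8.59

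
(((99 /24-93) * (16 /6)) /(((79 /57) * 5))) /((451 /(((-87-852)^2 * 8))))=-1206194328 /2255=-534897.71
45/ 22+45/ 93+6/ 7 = 16167/ 4774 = 3.39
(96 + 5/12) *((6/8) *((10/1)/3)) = 5785/24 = 241.04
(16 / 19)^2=256 / 361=0.71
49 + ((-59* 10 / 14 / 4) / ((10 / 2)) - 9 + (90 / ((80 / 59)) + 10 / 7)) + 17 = 122.70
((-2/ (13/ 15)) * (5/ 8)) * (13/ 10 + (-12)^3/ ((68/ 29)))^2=-46919260443/ 60112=-780530.68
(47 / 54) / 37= 47 / 1998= 0.02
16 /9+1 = 25 /9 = 2.78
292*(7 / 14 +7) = 2190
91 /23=3.96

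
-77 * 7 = -539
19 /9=2.11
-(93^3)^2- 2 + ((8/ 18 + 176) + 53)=-5822911648994/ 9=-646990183221.56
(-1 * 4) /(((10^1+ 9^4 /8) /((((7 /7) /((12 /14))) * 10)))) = -1120 /19923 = -0.06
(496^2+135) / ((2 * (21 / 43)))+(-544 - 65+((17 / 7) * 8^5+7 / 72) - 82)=23824819 / 72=330900.26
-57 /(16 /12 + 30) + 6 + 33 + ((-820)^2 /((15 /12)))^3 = 14631233082294275495 /94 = 155651415769088037.18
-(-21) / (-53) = -21 / 53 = -0.40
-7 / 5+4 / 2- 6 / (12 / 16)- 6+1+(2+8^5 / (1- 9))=-20532 / 5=-4106.40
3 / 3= 1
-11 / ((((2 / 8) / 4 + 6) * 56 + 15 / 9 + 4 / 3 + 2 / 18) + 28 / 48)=-396 / 12355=-0.03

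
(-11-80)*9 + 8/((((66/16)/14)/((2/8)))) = -26803/33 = -812.21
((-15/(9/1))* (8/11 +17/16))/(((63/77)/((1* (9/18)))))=-175/96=-1.82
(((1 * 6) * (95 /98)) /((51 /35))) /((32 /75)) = 35625 /3808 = 9.36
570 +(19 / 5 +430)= 5019 / 5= 1003.80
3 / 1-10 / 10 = 2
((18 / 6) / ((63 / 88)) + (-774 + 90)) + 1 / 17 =-679.75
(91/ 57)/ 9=91/ 513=0.18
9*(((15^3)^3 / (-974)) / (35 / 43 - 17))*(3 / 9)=1653064453125 / 225968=7315480.30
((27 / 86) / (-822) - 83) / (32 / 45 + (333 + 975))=-88011945 / 1387731088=-0.06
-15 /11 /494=-15 /5434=-0.00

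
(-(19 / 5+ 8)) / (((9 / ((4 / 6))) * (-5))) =118 / 675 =0.17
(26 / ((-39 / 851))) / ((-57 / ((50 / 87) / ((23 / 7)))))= 25900 / 14877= 1.74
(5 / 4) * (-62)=-155 / 2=-77.50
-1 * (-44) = 44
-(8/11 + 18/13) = -302/143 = -2.11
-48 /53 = -0.91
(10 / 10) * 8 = 8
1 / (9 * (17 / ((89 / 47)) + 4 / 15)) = 445 / 37023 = 0.01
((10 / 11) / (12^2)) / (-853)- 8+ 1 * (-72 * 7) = -345894917 / 675576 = -512.00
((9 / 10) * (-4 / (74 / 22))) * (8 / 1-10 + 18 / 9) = 0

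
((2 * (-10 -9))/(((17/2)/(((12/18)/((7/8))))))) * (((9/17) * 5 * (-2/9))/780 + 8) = -6449056/236691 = -27.25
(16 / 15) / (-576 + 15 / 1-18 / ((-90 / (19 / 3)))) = -0.00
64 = 64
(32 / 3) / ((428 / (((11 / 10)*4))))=176 / 1605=0.11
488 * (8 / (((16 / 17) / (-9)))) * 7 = -261324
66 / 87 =22 / 29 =0.76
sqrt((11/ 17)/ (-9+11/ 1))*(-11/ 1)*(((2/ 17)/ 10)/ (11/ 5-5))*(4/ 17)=0.01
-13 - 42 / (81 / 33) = -271 / 9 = -30.11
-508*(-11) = 5588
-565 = -565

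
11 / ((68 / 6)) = 33 / 34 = 0.97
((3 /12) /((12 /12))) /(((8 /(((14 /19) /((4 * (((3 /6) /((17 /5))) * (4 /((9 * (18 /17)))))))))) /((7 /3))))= 1323 /6080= 0.22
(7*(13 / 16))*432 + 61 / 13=32002 / 13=2461.69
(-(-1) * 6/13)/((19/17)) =102/247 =0.41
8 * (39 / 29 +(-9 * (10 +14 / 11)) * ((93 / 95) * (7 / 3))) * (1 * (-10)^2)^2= -111715728000 / 6061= -18431897.05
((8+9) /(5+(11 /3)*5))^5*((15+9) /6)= 345025251 /420175000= 0.82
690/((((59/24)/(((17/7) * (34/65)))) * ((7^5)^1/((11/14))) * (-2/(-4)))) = 21057696/631657481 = 0.03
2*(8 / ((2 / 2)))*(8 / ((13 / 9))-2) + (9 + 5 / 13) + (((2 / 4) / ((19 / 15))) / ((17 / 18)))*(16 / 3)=22038 / 323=68.23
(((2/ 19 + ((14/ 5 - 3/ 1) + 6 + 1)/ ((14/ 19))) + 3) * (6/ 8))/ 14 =12303/ 18620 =0.66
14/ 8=7/ 4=1.75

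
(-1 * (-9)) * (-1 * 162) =-1458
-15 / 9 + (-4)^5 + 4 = -3065 / 3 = -1021.67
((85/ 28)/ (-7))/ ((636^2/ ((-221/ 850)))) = 221/ 792812160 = 0.00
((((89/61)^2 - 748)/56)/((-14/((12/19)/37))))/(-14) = -438219/377785688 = -0.00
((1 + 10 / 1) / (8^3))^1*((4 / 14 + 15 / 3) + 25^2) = 12133 / 896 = 13.54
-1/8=-0.12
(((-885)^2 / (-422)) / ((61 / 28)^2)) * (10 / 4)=-767560500 / 785131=-977.62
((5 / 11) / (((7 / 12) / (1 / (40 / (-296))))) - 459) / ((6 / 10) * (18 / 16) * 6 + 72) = -6.11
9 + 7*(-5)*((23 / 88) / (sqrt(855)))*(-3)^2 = 9 - 483*sqrt(95) / 1672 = 6.18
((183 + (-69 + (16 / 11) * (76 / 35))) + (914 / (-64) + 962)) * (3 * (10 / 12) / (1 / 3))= 39357861 / 4928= 7986.58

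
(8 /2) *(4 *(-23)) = -368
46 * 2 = 92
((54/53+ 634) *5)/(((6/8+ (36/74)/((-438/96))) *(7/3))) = 259728160/122801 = 2115.03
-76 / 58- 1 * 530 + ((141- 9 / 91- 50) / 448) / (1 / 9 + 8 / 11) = -3257061165 / 6133036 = -531.07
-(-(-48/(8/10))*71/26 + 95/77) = -165245/1001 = -165.08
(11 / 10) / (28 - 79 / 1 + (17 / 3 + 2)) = -33 / 1300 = -0.03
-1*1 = -1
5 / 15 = 1 / 3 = 0.33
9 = 9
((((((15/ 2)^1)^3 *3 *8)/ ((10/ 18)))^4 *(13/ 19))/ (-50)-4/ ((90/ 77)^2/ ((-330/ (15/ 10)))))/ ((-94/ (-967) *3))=-22467512339936877209879/ 4339980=-5176870017819639.08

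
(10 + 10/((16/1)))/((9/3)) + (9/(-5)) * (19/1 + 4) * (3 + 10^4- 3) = -9935915/24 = -413996.46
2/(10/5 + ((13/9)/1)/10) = 180/193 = 0.93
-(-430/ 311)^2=-184900/ 96721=-1.91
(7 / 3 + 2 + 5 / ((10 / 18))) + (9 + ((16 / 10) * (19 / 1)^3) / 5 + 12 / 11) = 1830101 / 825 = 2218.30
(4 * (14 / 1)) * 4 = 224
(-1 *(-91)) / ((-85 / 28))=-2548 / 85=-29.98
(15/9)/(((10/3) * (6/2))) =1/6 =0.17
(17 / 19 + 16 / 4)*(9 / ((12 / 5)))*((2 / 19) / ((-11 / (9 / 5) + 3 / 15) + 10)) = 62775 / 132848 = 0.47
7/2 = 3.50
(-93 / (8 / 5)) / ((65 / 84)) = -1953 / 26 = -75.12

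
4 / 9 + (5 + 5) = 94 / 9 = 10.44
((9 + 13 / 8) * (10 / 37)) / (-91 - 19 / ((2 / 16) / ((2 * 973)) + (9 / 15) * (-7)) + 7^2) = -138942275 / 1813267288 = -0.08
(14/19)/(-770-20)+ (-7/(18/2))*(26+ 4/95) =-273637/13509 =-20.26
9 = 9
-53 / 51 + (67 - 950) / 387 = -21848 / 6579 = -3.32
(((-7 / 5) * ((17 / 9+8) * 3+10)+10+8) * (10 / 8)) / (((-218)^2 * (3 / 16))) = -563 / 106929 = -0.01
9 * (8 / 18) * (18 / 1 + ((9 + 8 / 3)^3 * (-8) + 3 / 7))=-9590068 / 189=-50741.10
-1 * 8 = -8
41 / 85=0.48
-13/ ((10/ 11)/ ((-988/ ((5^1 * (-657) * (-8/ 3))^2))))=35321/ 191844000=0.00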